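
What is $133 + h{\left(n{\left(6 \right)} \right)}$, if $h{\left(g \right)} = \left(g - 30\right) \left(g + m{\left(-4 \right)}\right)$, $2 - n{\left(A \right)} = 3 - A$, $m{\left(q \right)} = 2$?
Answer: $-42$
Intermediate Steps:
$n{\left(A \right)} = -1 + A$ ($n{\left(A \right)} = 2 - \left(3 - A\right) = 2 + \left(-3 + A\right) = -1 + A$)
$h{\left(g \right)} = \left(-30 + g\right) \left(2 + g\right)$ ($h{\left(g \right)} = \left(g - 30\right) \left(g + 2\right) = \left(-30 + g\right) \left(2 + g\right)$)
$133 + h{\left(n{\left(6 \right)} \right)} = 133 - \left(60 - \left(-1 + 6\right)^{2} + 28 \left(-1 + 6\right)\right) = 133 - \left(200 - 25\right) = 133 - 175 = -42$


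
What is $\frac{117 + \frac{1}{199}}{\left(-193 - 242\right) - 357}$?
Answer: $- \frac{5821}{39402} \approx -0.14773$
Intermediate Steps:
$\frac{117 + \frac{1}{199}}{\left(-193 - 242\right) - 357} = \frac{23284}{199 \left(-435 - 357\right)} = \frac{23284}{199 \left(-792\right)} = \frac{23284}{199} \left(- \frac{1}{792}\right) = - \frac{5821}{39402}$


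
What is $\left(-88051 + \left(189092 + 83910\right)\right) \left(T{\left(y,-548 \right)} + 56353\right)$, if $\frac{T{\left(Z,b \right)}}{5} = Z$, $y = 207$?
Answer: $10613967988$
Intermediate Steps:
$T{\left(Z,b \right)} = 5 Z$
$\left(-88051 + \left(189092 + 83910\right)\right) \left(T{\left(y,-548 \right)} + 56353\right) = \left(-88051 + \left(189092 + 83910\right)\right) \left(5 \cdot 207 + 56353\right) = \left(-88051 + 273002\right) \left(1035 + 56353\right) = 184951 \cdot 57388 = 10613967988$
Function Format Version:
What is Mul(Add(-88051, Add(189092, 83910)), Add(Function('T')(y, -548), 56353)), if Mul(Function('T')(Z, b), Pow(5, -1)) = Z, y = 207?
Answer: 10613967988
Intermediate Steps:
Function('T')(Z, b) = Mul(5, Z)
Mul(Add(-88051, Add(189092, 83910)), Add(Function('T')(y, -548), 56353)) = Mul(Add(-88051, Add(189092, 83910)), Add(Mul(5, 207), 56353)) = Mul(Add(-88051, 273002), Add(1035, 56353)) = Mul(184951, 57388) = 10613967988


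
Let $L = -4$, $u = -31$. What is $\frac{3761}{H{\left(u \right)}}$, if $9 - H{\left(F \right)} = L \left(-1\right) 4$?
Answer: $- \frac{3761}{7} \approx -537.29$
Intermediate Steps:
$H{\left(F \right)} = -7$ ($H{\left(F \right)} = 9 - \left(-4\right) \left(-1\right) 4 = 9 - 4 \cdot 4 = 9 - 16 = -7$)
$\frac{3761}{H{\left(u \right)}} = \frac{3761}{-7} = 3761 \left(- \frac{1}{7}\right) = - \frac{3761}{7}$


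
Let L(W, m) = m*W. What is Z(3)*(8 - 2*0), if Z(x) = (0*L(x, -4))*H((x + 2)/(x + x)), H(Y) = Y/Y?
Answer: 0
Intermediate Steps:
L(W, m) = W*m
H(Y) = 1
Z(x) = 0 (Z(x) = (0*(x*(-4)))*1 = (0*(-4*x))*1 = 0*1 = 0)
Z(3)*(8 - 2*0) = 0*(8 - 2*0) = 0*(8 + 0) = 0*8 = 0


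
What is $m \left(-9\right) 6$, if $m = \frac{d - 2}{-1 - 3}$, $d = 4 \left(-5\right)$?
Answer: $-297$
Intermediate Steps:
$d = -20$
$m = \frac{11}{2}$ ($m = \frac{-20 - 2}{-1 - 3} = \frac{-20 + \left(-5 + 3\right)}{-4} = \left(-20 - 2\right) \left(- \frac{1}{4}\right) = \left(-22\right) \left(- \frac{1}{4}\right) = \frac{11}{2} \approx 5.5$)
$m \left(-9\right) 6 = \frac{11}{2} \left(-9\right) 6 = \left(- \frac{99}{2}\right) 6 = -297$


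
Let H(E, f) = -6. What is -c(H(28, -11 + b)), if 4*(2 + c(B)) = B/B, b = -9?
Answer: 7/4 ≈ 1.7500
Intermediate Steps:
c(B) = -7/4 (c(B) = -2 + (B/B)/4 = -2 + (1/4)*1 = -2 + 1/4 = -7/4)
-c(H(28, -11 + b)) = -1*(-7/4) = 7/4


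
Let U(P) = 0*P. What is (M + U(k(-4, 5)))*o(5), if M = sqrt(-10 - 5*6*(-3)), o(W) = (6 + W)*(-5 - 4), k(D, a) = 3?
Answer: -396*sqrt(5) ≈ -885.48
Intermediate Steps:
o(W) = -54 - 9*W (o(W) = (6 + W)*(-9) = -54 - 9*W)
M = 4*sqrt(5) (M = sqrt(-10 - 30*(-3)) = sqrt(-10 + 90) = sqrt(80) = 4*sqrt(5) ≈ 8.9443)
U(P) = 0
(M + U(k(-4, 5)))*o(5) = (4*sqrt(5) + 0)*(-54 - 9*5) = (4*sqrt(5))*(-54 - 45) = (4*sqrt(5))*(-99) = -396*sqrt(5)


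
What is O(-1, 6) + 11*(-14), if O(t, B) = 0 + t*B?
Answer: -160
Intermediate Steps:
O(t, B) = B*t (O(t, B) = 0 + B*t = B*t)
O(-1, 6) + 11*(-14) = 6*(-1) + 11*(-14) = -6 - 154 = -160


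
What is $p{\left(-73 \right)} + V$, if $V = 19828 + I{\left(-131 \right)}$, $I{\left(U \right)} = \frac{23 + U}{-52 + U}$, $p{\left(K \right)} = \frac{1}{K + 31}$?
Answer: $\frac{50800787}{2562} \approx 19829.0$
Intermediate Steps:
$p{\left(K \right)} = \frac{1}{31 + K}$
$I{\left(U \right)} = \frac{23 + U}{-52 + U}$
$V = \frac{1209544}{61}$ ($V = 19828 + \frac{23 - 131}{-52 - 131} = 19828 + \frac{1}{-183} \left(-108\right) = 19828 - - \frac{36}{61} = 19828 + \frac{36}{61} = \frac{1209544}{61} \approx 19829.0$)
$p{\left(-73 \right)} + V = \frac{1}{31 - 73} + \frac{1209544}{61} = \frac{1}{-42} + \frac{1209544}{61} = - \frac{1}{42} + \frac{1209544}{61} = \frac{50800787}{2562}$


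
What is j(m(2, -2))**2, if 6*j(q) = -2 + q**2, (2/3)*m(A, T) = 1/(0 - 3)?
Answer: 49/576 ≈ 0.085069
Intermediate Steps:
m(A, T) = -1/2 (m(A, T) = 3/(2*(0 - 3)) = (3/2)/(-3) = (3/2)*(-1/3) = -1/2)
j(q) = -1/3 + q**2/6 (j(q) = (-2 + q**2)/6 = -1/3 + q**2/6)
j(m(2, -2))**2 = (-1/3 + (-1/2)**2/6)**2 = (-1/3 + (1/6)*(1/4))**2 = (-1/3 + 1/24)**2 = (-7/24)**2 = 49/576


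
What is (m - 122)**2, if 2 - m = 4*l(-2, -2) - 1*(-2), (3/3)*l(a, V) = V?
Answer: 12996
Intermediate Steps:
l(a, V) = V
m = 8 (m = 2 - (4*(-2) - 1*(-2)) = 2 - (-8 + 2) = 2 - 1*(-6) = 2 + 6 = 8)
(m - 122)**2 = (8 - 122)**2 = (-114)**2 = 12996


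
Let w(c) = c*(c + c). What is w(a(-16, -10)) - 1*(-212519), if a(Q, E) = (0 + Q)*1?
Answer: 213031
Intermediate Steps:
a(Q, E) = Q (a(Q, E) = Q*1 = Q)
w(c) = 2*c² (w(c) = c*(2*c) = 2*c²)
w(a(-16, -10)) - 1*(-212519) = 2*(-16)² - 1*(-212519) = 2*256 + 212519 = 512 + 212519 = 213031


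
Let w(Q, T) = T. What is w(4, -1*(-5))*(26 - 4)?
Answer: 110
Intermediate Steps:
w(4, -1*(-5))*(26 - 4) = (-1*(-5))*(26 - 4) = 5*22 = 110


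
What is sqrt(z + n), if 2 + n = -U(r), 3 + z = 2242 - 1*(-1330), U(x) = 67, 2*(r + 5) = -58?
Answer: 10*sqrt(35) ≈ 59.161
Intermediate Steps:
r = -34 (r = -5 + (1/2)*(-58) = -5 - 29 = -34)
z = 3569 (z = -3 + (2242 - 1*(-1330)) = -3 + (2242 + 1330) = -3 + 3572 = 3569)
n = -69 (n = -2 - 1*67 = -2 - 67 = -69)
sqrt(z + n) = sqrt(3569 - 69) = sqrt(3500) = 10*sqrt(35)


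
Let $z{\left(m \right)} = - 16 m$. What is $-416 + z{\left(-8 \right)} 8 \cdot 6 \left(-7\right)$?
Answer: $-43424$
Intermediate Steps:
$-416 + z{\left(-8 \right)} 8 \cdot 6 \left(-7\right) = -416 + \left(-16\right) \left(-8\right) 8 \cdot 6 \left(-7\right) = -416 + 128 \cdot 48 \left(-7\right) = -416 + 128 \left(-336\right) = -416 - 43008 = -43424$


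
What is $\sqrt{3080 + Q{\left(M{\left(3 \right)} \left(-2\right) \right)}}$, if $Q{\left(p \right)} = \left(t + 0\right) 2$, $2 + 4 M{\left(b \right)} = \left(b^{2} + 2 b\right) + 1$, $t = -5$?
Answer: $\sqrt{3070} \approx 55.408$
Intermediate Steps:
$M{\left(b \right)} = - \frac{1}{4} + \frac{b}{2} + \frac{b^{2}}{4}$ ($M{\left(b \right)} = - \frac{1}{2} + \frac{\left(b^{2} + 2 b\right) + 1}{4} = - \frac{1}{2} + \frac{1 + b^{2} + 2 b}{4} = - \frac{1}{2} + \left(\frac{1}{4} + \frac{b}{2} + \frac{b^{2}}{4}\right) = - \frac{1}{4} + \frac{b}{2} + \frac{b^{2}}{4}$)
$Q{\left(p \right)} = -10$ ($Q{\left(p \right)} = \left(-5 + 0\right) 2 = \left(-5\right) 2 = -10$)
$\sqrt{3080 + Q{\left(M{\left(3 \right)} \left(-2\right) \right)}} = \sqrt{3080 - 10} = \sqrt{3070}$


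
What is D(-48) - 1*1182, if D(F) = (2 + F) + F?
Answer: -1276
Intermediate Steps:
D(F) = 2 + 2*F
D(-48) - 1*1182 = (2 + 2*(-48)) - 1*1182 = (2 - 96) - 1182 = -94 - 1182 = -1276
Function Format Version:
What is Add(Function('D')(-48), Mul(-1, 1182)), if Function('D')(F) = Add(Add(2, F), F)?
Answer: -1276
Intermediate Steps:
Function('D')(F) = Add(2, Mul(2, F))
Add(Function('D')(-48), Mul(-1, 1182)) = Add(Add(2, Mul(2, -48)), Mul(-1, 1182)) = Add(Add(2, -96), -1182) = Add(-94, -1182) = -1276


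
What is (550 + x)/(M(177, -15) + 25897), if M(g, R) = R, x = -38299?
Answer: -37749/25882 ≈ -1.4585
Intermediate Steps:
(550 + x)/(M(177, -15) + 25897) = (550 - 38299)/(-15 + 25897) = -37749/25882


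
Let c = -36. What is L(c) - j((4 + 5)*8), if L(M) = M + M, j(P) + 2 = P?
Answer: -142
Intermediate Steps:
j(P) = -2 + P
L(M) = 2*M
L(c) - j((4 + 5)*8) = 2*(-36) - (-2 + (4 + 5)*8) = -72 - (-2 + 9*8) = -72 - (-2 + 72) = -72 - 1*70 = -72 - 70 = -142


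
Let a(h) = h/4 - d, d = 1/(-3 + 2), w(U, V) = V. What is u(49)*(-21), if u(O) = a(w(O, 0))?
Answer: -21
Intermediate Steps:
d = -1 (d = 1/(-1) = -1)
a(h) = 1 + h/4 (a(h) = h/4 - 1*(-1) = h*(¼) + 1 = h/4 + 1 = 1 + h/4)
u(O) = 1 (u(O) = 1 + (¼)*0 = 1 + 0 = 1)
u(49)*(-21) = 1*(-21) = -21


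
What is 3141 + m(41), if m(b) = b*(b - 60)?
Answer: 2362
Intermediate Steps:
m(b) = b*(-60 + b)
3141 + m(41) = 3141 + 41*(-60 + 41) = 3141 + 41*(-19) = 3141 - 779 = 2362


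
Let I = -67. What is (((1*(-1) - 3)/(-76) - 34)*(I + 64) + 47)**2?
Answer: 7997584/361 ≈ 22154.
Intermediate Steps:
(((1*(-1) - 3)/(-76) - 34)*(I + 64) + 47)**2 = (((1*(-1) - 3)/(-76) - 34)*(-67 + 64) + 47)**2 = (((-1 - 3)*(-1/76) - 34)*(-3) + 47)**2 = ((-4*(-1/76) - 34)*(-3) + 47)**2 = ((1/19 - 34)*(-3) + 47)**2 = (-645/19*(-3) + 47)**2 = (1935/19 + 47)**2 = (2828/19)**2 = 7997584/361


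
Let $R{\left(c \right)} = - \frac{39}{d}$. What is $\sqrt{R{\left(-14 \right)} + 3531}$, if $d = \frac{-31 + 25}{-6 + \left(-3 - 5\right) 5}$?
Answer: $4 \sqrt{202} \approx 56.851$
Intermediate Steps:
$d = \frac{3}{23}$ ($d = - \frac{6}{-6 - 40} = - \frac{6}{-46} = \left(-6\right) \left(- \frac{1}{46}\right) = \frac{3}{23} \approx 0.13043$)
$R{\left(c \right)} = -299$ ($R{\left(c \right)} = - \frac{39}{\frac{3}{23}} = \left(-39\right) \frac{23}{3} = -299$)
$\sqrt{R{\left(-14 \right)} + 3531} = \sqrt{-299 + 3531} = \sqrt{3232} = 4 \sqrt{202}$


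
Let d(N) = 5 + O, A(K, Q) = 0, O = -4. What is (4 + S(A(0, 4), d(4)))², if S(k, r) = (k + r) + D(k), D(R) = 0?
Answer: 25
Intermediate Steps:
d(N) = 1 (d(N) = 5 - 4 = 1)
S(k, r) = k + r (S(k, r) = (k + r) + 0 = k + r)
(4 + S(A(0, 4), d(4)))² = (4 + (0 + 1))² = (4 + 1)² = 5² = 25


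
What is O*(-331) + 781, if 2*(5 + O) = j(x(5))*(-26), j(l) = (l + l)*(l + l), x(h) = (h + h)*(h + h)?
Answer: 172122436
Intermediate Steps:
x(h) = 4*h**2 (x(h) = (2*h)*(2*h) = 4*h**2)
j(l) = 4*l**2 (j(l) = (2*l)*(2*l) = 4*l**2)
O = -520005 (O = -5 + ((4*(4*5**2)**2)*(-26))/2 = -5 + ((4*(4*25)**2)*(-26))/2 = -5 + ((4*100**2)*(-26))/2 = -5 + ((4*10000)*(-26))/2 = -5 + (40000*(-26))/2 = -5 + (1/2)*(-1040000) = -5 - 520000 = -520005)
O*(-331) + 781 = -520005*(-331) + 781 = 172121655 + 781 = 172122436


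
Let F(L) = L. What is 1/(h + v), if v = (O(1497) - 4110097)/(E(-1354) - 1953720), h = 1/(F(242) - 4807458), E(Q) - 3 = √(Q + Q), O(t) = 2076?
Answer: 185473360368226924464772240/389989125320803862754023469 - 189867190301787863552*I*√677/389989125320803862754023469 ≈ 0.47559 - 1.2668e-5*I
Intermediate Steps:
E(Q) = 3 + √2*√Q (E(Q) = 3 + √(Q + Q) = 3 + √(2*Q) = 3 + √2*√Q)
h = -1/4807216 (h = 1/(242 - 4807458) = 1/(-4807216) = -1/4807216 ≈ -2.0802e-7)
v = -4108021/(-1953717 + 2*I*√677) (v = (2076 - 4110097)/((3 + √2*√(-1354)) - 1953720) = -4108021/((3 + √2*(I*√1354)) - 1953720) = -4108021/((3 + 2*I*√677) - 1953720) = -4108021/(-1953717 + 2*I*√677) ≈ 2.1027 + 5.6006e-5*I)
1/(h + v) = 1/(-1/4807216 + (8025910464057/3817010118797 + 8216042*I*√677/3817010118797)) = 1/(38582281380372116515/18349192115242839152 + 8216042*I*√677/3817010118797)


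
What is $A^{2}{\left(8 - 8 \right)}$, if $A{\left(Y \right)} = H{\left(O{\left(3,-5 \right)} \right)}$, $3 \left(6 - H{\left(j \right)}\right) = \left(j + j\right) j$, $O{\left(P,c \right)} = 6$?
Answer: $324$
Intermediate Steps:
$H{\left(j \right)} = 6 - \frac{2 j^{2}}{3}$ ($H{\left(j \right)} = 6 - \frac{\left(j + j\right) j}{3} = 6 - \frac{2 j j}{3} = 6 - \frac{2 j^{2}}{3}$)
$A{\left(Y \right)} = -18$ ($A{\left(Y \right)} = 6 - \frac{2 \cdot 6^{2}}{3} = 6 - 24 = -18$)
$A^{2}{\left(8 - 8 \right)} = \left(-18\right)^{2} = 324$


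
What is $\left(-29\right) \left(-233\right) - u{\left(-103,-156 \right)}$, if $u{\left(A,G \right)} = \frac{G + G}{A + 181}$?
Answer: $6761$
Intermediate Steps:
$u{\left(A,G \right)} = \frac{2 G}{181 + A}$
$\left(-29\right) \left(-233\right) - u{\left(-103,-156 \right)} = \left(-29\right) \left(-233\right) - 2 \left(-156\right) \frac{1}{181 - 103} = 6757 - 2 \left(-156\right) \frac{1}{78} = 6757 - -4 = 6757 + 4 = 6761$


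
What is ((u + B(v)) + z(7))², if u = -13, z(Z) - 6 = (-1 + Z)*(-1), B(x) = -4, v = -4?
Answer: 289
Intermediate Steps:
z(Z) = 7 - Z (z(Z) = 6 + (-1 + Z)*(-1) = 6 + (1 - Z) = 7 - Z)
((u + B(v)) + z(7))² = ((-13 - 4) + (7 - 1*7))² = (-17 + (7 - 7))² = (-17 + 0)² = (-17)² = 289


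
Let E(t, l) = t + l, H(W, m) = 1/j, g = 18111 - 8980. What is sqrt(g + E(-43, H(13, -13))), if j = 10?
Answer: sqrt(908810)/10 ≈ 95.332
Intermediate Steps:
g = 9131
H(W, m) = 1/10
E(t, l) = l + t
sqrt(g + E(-43, H(13, -13))) = sqrt(9131 + (1/10 - 43)) = sqrt(9131 - 429/10) = sqrt(90881/10) = sqrt(908810)/10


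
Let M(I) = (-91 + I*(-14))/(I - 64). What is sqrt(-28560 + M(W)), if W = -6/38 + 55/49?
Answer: I*sqrt(10928473449418)/19562 ≈ 168.99*I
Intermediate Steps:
W = 898/931 (W = -6*1/38 + 55*(1/49) = -3/19 + 55/49 = 898/931 ≈ 0.96455)
M(I) = (-91 - 14*I)/(-64 + I)
sqrt(-28560 + M(W)) = sqrt(-28560 + 7*(-13 - 2*898/931)/(-64 + 898/931)) = sqrt(-28560 + 7*(-13 - 1796/931)/(-58686/931)) = sqrt(-28560 + 7*(-931/58686)*(-13899/931)) = sqrt(-28560 + 32431/19562) = sqrt(-558658289/19562) = I*sqrt(10928473449418)/19562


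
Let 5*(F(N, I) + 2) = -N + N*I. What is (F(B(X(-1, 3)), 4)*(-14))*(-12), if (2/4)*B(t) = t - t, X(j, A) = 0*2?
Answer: -336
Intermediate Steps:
X(j, A) = 0
B(t) = 0 (B(t) = 2*(t - t) = 2*0 = 0)
F(N, I) = -2 - N/5 + I*N/5 (F(N, I) = -2 + (-N + N*I)/5 = -2 + (-N + I*N)/5 = -2 + (-N/5 + I*N/5) = -2 - N/5 + I*N/5)
(F(B(X(-1, 3)), 4)*(-14))*(-12) = ((-2 - ⅕*0 + (⅕)*4*0)*(-14))*(-12) = ((-2 + 0 + 0)*(-14))*(-12) = -2*(-14)*(-12) = 28*(-12) = -336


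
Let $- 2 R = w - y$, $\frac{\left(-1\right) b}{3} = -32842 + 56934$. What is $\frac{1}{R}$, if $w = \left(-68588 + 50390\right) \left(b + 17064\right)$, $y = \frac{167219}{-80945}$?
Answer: $- \frac{161890}{81329325084539} \approx -1.9905 \cdot 10^{-9}$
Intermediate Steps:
$b = -72276$ ($b = - 3 \left(-32842 + 56934\right) = \left(-3\right) 24092 = -72276$)
$y = - \frac{167219}{80945}$ ($y = 167219 \left(- \frac{1}{80945}\right) = - \frac{167219}{80945} \approx -2.0658$)
$w = 1004747976$ ($w = \left(-68588 + 50390\right) \left(-72276 + 17064\right) = \left(-18198\right) \left(-55212\right) = 1004747976$)
$R = - \frac{81329325084539}{161890}$ ($R = - \frac{1004747976 - - \frac{167219}{80945}}{2} = - \frac{1004747976 + \frac{167219}{80945}}{2} = \left(- \frac{1}{2}\right) \frac{81329325084539}{80945} = - \frac{81329325084539}{161890} \approx -5.0237 \cdot 10^{8}$)
$\frac{1}{R} = \frac{1}{- \frac{81329325084539}{161890}} = - \frac{161890}{81329325084539}$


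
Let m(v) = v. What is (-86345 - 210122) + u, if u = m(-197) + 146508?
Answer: -150156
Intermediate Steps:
u = 146311 (u = -197 + 146508 = 146311)
(-86345 - 210122) + u = (-86345 - 210122) + 146311 = -296467 + 146311 = -150156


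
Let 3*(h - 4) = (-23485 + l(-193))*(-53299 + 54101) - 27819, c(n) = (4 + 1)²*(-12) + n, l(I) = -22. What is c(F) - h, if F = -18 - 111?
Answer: 18879134/3 ≈ 6.2930e+6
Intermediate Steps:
F = -129
c(n) = -300 + n (c(n) = 5²*(-12) + n = 25*(-12) + n = -300 + n)
h = -18880421/3 (h = 4 + ((-23485 - 22)*(-53299 + 54101) - 27819)/3 = 4 + (-23507*802 - 27819)/3 = 4 + (-18852614 - 27819)/3 = 4 + (⅓)*(-18880433) = 4 - 18880433/3 = -18880421/3 ≈ -6.2935e+6)
c(F) - h = (-300 - 129) - 1*(-18880421/3) = -429 + 18880421/3 = 18879134/3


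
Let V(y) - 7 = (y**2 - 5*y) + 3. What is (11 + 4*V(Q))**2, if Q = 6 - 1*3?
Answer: 729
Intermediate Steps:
Q = 3 (Q = 6 - 3 = 3)
V(y) = 10 + y**2 - 5*y (V(y) = 7 + ((y**2 - 5*y) + 3) = 7 + (3 + y**2 - 5*y) = 10 + y**2 - 5*y)
(11 + 4*V(Q))**2 = (11 + 4*(10 + 3**2 - 5*3))**2 = (11 + 4*(10 + 9 - 15))**2 = (11 + 4*4)**2 = (11 + 16)**2 = 27**2 = 729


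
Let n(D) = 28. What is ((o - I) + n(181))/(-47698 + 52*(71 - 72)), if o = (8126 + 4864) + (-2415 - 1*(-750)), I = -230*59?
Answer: -24923/47750 ≈ -0.52195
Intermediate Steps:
I = -13570
o = 11325 (o = 12990 + (-2415 + 750) = 12990 - 1665 = 11325)
((o - I) + n(181))/(-47698 + 52*(71 - 72)) = ((11325 - 1*(-13570)) + 28)/(-47698 + 52*(71 - 72)) = ((11325 + 13570) + 28)/(-47698 + 52*(-1)) = (24895 + 28)/(-47698 - 52) = 24923/(-47750) = 24923*(-1/47750) = -24923/47750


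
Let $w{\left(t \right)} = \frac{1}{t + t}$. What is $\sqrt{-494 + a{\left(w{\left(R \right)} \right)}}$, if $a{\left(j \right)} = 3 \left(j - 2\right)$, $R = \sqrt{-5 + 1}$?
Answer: $\frac{\sqrt{-2000 - 3 i}}{2} \approx 0.016771 - 22.361 i$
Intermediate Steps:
$R = 2 i$ ($R = \sqrt{-4} = 2 i \approx 2.0 i$)
$w{\left(t \right)} = \frac{1}{2 t}$
$a{\left(j \right)} = -6 + 3 j$ ($a{\left(j \right)} = 3 \left(-2 + j\right) = -6 + 3 j$)
$\sqrt{-494 + a{\left(w{\left(R \right)} \right)}} = \sqrt{-494 - \left(6 - 3 \frac{1}{2 \cdot 2 i}\right)} = \sqrt{-494 - \left(6 - 3 \frac{\left(- \frac{1}{2}\right) i}{2}\right)} = \sqrt{-494 - \left(6 - 3 \left(- \frac{i}{4}\right)\right)} = \sqrt{-494 - \left(6 + \frac{3 i}{4}\right)} = \sqrt{-500 - \frac{3 i}{4}}$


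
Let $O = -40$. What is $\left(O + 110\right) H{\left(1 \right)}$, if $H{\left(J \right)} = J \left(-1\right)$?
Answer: $-70$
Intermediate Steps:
$H{\left(J \right)} = - J$
$\left(O + 110\right) H{\left(1 \right)} = \left(-40 + 110\right) \left(\left(-1\right) 1\right) = 70 \left(-1\right) = -70$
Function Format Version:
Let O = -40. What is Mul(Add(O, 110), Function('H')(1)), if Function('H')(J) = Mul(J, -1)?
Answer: -70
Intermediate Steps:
Function('H')(J) = Mul(-1, J)
Mul(Add(O, 110), Function('H')(1)) = Mul(Add(-40, 110), Mul(-1, 1)) = Mul(70, -1) = -70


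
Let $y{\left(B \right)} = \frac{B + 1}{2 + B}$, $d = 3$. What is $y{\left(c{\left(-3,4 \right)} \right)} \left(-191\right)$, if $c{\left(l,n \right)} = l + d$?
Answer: $- \frac{191}{2} \approx -95.5$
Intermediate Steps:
$c{\left(l,n \right)} = 3 + l$ ($c{\left(l,n \right)} = l + 3 = 3 + l$)
$y{\left(B \right)} = \frac{1 + B}{2 + B}$
$y{\left(c{\left(-3,4 \right)} \right)} \left(-191\right) = \frac{1 + \left(3 - 3\right)}{2 + \left(3 - 3\right)} \left(-191\right) = \frac{1 + 0}{2 + 0} \left(-191\right) = \frac{1}{2} \cdot 1 \left(-191\right) = \frac{1}{2} \left(-191\right) = - \frac{191}{2}$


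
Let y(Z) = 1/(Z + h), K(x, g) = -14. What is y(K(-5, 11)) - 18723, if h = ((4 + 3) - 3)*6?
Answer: -187229/10 ≈ -18723.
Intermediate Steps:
h = 24 (h = (7 - 3)*6 = 4*6 = 24)
y(Z) = 1/(24 + Z) (y(Z) = 1/(Z + 24) = 1/(24 + Z))
y(K(-5, 11)) - 18723 = 1/(24 - 14) - 18723 = 1/10 - 18723 = ⅒ - 18723 = -187229/10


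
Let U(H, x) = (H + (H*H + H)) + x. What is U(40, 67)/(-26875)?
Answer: -1747/26875 ≈ -0.065005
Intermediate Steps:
U(H, x) = x + H² + 2*H (U(H, x) = (H + (H² + H)) + x = (H + (H + H²)) + x = (H² + 2*H) + x = x + H² + 2*H)
U(40, 67)/(-26875) = (67 + 40² + 2*40)/(-26875) = (67 + 1600 + 80)*(-1/26875) = 1747*(-1/26875) = -1747/26875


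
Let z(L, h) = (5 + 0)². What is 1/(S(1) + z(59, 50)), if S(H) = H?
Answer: 1/26 ≈ 0.038462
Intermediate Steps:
z(L, h) = 25 (z(L, h) = 5² = 25)
1/(S(1) + z(59, 50)) = 1/(1 + 25) = 1/26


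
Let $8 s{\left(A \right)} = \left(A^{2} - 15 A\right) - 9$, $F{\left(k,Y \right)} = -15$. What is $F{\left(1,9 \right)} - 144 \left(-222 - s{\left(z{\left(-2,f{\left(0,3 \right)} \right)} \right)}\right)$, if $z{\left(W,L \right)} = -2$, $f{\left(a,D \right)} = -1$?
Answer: $32403$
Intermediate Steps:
$s{\left(A \right)} = - \frac{9}{8} - \frac{15 A}{8} + \frac{A^{2}}{8}$ ($s{\left(A \right)} = \frac{\left(A^{2} - 15 A\right) - 9}{8} = \frac{-9 + A^{2} - 15 A}{8} = - \frac{9}{8} - \frac{15 A}{8} + \frac{A^{2}}{8}$)
$F{\left(1,9 \right)} - 144 \left(-222 - s{\left(z{\left(-2,f{\left(0,3 \right)} \right)} \right)}\right) = -15 - 144 \left(-222 - \left(- \frac{9}{8} - - \frac{15}{4} + \frac{\left(-2\right)^{2}}{8}\right)\right) = -15 - 144 \left(-222 - \left(- \frac{9}{8} + \frac{15}{4} + \frac{1}{8} \cdot 4\right)\right) = -15 - 144 \left(-222 - \left(- \frac{9}{8} + \frac{15}{4} + \frac{1}{2}\right)\right) = -15 - 144 \left(-222 - \frac{25}{8}\right) = -15 - -32418 = -15 + 32418 = 32403$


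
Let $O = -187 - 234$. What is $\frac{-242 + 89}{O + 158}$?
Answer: $\frac{153}{263} \approx 0.58175$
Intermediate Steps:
$O = -421$ ($O = -187 - 234 = -421$)
$\frac{-242 + 89}{O + 158} = \frac{-242 + 89}{-421 + 158} = - \frac{153}{-263} = \left(-153\right) \left(- \frac{1}{263}\right) = \frac{153}{263}$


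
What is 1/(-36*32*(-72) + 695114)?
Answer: 1/778058 ≈ 1.2853e-6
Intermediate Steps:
1/(-36*32*(-72) + 695114) = 1/(-1152*(-72) + 695114) = 1/(82944 + 695114) = 1/778058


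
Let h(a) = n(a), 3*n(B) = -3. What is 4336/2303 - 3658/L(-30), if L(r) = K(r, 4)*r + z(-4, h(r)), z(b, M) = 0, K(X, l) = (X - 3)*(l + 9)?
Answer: 23689973/14819805 ≈ 1.5985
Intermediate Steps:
n(B) = -1 (n(B) = (⅓)*(-3) = -1)
K(X, l) = (-3 + X)*(9 + l)
h(a) = -1
L(r) = r*(-39 + 13*r) (L(r) = (-27 - 3*4 + 9*r + r*4)*r + 0 = (-27 - 12 + 9*r + 4*r)*r + 0 = (-39 + 13*r)*r + 0 = r*(-39 + 13*r) + 0 = r*(-39 + 13*r))
4336/2303 - 3658/L(-30) = 4336/2303 - 3658*(-1/(390*(-3 - 30))) = 4336*(1/2303) - 3658/(13*(-30)*(-33)) = 4336/2303 - 3658/12870 = 4336/2303 - 3658*1/12870 = 4336/2303 - 1829/6435 = 23689973/14819805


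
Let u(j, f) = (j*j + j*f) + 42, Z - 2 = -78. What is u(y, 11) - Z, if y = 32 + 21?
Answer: 3510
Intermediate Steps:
Z = -76 (Z = 2 - 78 = -76)
y = 53
u(j, f) = 42 + j**2 + f*j (u(j, f) = (j**2 + f*j) + 42 = 42 + j**2 + f*j)
u(y, 11) - Z = (42 + 53**2 + 11*53) - 1*(-76) = (42 + 2809 + 583) + 76 = 3434 + 76 = 3510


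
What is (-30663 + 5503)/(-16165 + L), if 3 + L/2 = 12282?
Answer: -25160/8393 ≈ -2.9977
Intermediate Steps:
L = 24558 (L = -6 + 2*12282 = -6 + 24564 = 24558)
(-30663 + 5503)/(-16165 + L) = (-30663 + 5503)/(-16165 + 24558) = -25160/8393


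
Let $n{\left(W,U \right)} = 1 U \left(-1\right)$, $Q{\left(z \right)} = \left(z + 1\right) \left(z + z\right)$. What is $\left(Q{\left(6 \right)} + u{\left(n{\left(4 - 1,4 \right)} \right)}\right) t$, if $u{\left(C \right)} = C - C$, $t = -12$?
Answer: $-1008$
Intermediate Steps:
$Q{\left(z \right)} = 2 z \left(1 + z\right)$ ($Q{\left(z \right)} = \left(1 + z\right) 2 z = 2 z \left(1 + z\right)$)
$n{\left(W,U \right)} = - U$ ($n{\left(W,U \right)} = U \left(-1\right) = - U$)
$u{\left(C \right)} = 0$
$\left(Q{\left(6 \right)} + u{\left(n{\left(4 - 1,4 \right)} \right)}\right) t = \left(2 \cdot 6 \left(1 + 6\right) + 0\right) \left(-12\right) = \left(2 \cdot 6 \cdot 7 + 0\right) \left(-12\right) = \left(84 + 0\right) \left(-12\right) = 84 \left(-12\right) = -1008$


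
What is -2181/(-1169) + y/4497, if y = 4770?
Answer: 5128029/1752331 ≈ 2.9264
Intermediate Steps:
-2181/(-1169) + y/4497 = -2181/(-1169) + 4770/4497 = -2181*(-1/1169) + 4770*(1/4497) = 2181/1169 + 1590/1499 = 5128029/1752331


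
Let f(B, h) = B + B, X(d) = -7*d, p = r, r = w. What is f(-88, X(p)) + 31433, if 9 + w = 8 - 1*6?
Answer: 31257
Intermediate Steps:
w = -7 (w = -9 + (8 - 1*6) = -9 + (8 - 6) = -9 + 2 = -7)
r = -7
p = -7
f(B, h) = 2*B
f(-88, X(p)) + 31433 = 2*(-88) + 31433 = -176 + 31433 = 31257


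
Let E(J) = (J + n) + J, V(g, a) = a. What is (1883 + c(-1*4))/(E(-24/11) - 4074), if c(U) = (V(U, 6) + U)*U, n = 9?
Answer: -6875/14921 ≈ -0.46076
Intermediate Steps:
c(U) = U*(6 + U) (c(U) = (6 + U)*U = U*(6 + U))
E(J) = 9 + 2*J (E(J) = (J + 9) + J = (9 + J) + J = 9 + 2*J)
(1883 + c(-1*4))/(E(-24/11) - 4074) = (1883 + (-1*4)*(6 - 1*4))/((9 + 2*(-24/11)) - 4074) = (1883 - 4*(6 - 4))/((9 + 2*(-24*1/11)) - 4074) = (1883 - 4*2)/((9 + 2*(-24/11)) - 4074) = (1883 - 8)/((9 - 48/11) - 4074) = 1875/(51/11 - 4074) = 1875/(-44763/11) = 1875*(-11/44763) = -6875/14921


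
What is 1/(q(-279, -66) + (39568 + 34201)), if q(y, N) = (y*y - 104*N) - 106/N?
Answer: 33/5229695 ≈ 6.3101e-6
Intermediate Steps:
q(y, N) = y² - 106/N - 104*N (q(y, N) = (y² - 104*N) - 106/N = y² - 106/N - 104*N)
1/(q(-279, -66) + (39568 + 34201)) = 1/(((-279)² - 106/(-66) - 104*(-66)) + (39568 + 34201)) = 1/((77841 - 106*(-1/66) + 6864) + 73769) = 1/((77841 + 53/33 + 6864) + 73769) = 1/(2795318/33 + 73769) = 1/(5229695/33) = 33/5229695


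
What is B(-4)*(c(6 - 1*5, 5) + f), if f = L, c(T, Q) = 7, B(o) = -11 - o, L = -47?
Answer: 280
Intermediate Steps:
f = -47
B(-4)*(c(6 - 1*5, 5) + f) = (-11 - 1*(-4))*(7 - 47) = (-11 + 4)*(-40) = -7*(-40) = 280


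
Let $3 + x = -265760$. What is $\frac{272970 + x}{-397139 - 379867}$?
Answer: $- \frac{7207}{777006} \approx -0.0092753$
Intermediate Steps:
$x = -265763$ ($x = -3 - 265760 = -265763$)
$\frac{272970 + x}{-397139 - 379867} = \frac{272970 - 265763}{-397139 - 379867} = \frac{7207}{-777006} = 7207 \left(- \frac{1}{777006}\right) = - \frac{7207}{777006}$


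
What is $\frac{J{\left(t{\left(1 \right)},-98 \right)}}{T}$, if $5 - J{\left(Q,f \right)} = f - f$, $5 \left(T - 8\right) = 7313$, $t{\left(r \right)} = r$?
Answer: $\frac{25}{7353} \approx 0.0034$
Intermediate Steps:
$T = \frac{7353}{5}$ ($T = 8 + \frac{1}{5} \cdot 7313 = 8 + \frac{7313}{5} = \frac{7353}{5} \approx 1470.6$)
$J{\left(Q,f \right)} = 5$ ($J{\left(Q,f \right)} = 5 - \left(f - f\right) = 5 - 0 = 5 + 0 = 5$)
$\frac{J{\left(t{\left(1 \right)},-98 \right)}}{T} = \frac{5}{\frac{7353}{5}} = 5 \cdot \frac{5}{7353} = \frac{25}{7353}$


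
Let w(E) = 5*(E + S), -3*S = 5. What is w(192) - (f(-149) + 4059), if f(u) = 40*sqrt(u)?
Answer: -9322/3 - 40*I*sqrt(149) ≈ -3107.3 - 488.26*I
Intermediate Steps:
S = -5/3 (S = -1/3*5 = -5/3 ≈ -1.6667)
w(E) = -25/3 + 5*E (w(E) = 5*(E - 5/3) = 5*(-5/3 + E) = -25/3 + 5*E)
w(192) - (f(-149) + 4059) = (-25/3 + 5*192) - (40*sqrt(-149) + 4059) = (-25/3 + 960) - (40*(I*sqrt(149)) + 4059) = 2855/3 - (40*I*sqrt(149) + 4059) = 2855/3 - (4059 + 40*I*sqrt(149)) = 2855/3 + (-4059 - 40*I*sqrt(149)) = -9322/3 - 40*I*sqrt(149)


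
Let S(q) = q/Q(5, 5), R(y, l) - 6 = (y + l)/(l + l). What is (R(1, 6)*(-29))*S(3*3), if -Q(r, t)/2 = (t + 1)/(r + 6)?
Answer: 25201/16 ≈ 1575.1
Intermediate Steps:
Q(r, t) = -2*(1 + t)/(6 + r) (Q(r, t) = -2*(t + 1)/(r + 6) = -2*(1 + t)/(6 + r))
R(y, l) = 6 + (l + y)/(2*l) (R(y, l) = 6 + (y + l)/(l + l) = 6 + (l + y)/((2*l)) = 6 + (l + y)*(1/(2*l)) = 6 + (l + y)/(2*l))
S(q) = -11*q/12 (S(q) = q/((2*(-1 - 1*5)/(6 + 5))) = q/((2*(-1 - 5)/11)) = q/((2*(1/11)*(-6))) = q/(-12/11) = q*(-11/12) = -11*q/12)
(R(1, 6)*(-29))*S(3*3) = (((1/2)*(1 + 13*6)/6)*(-29))*(-11*3/4) = (((1/2)*(1/6)*(1 + 78))*(-29))*(-11/12*9) = (((1/2)*(1/6)*79)*(-29))*(-33/4) = ((79/12)*(-29))*(-33/4) = -2291/12*(-33/4) = 25201/16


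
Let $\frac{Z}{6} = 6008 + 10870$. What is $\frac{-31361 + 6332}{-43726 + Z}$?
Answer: $- \frac{25029}{57542} \approx -0.43497$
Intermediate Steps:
$Z = 101268$ ($Z = 6 \left(6008 + 10870\right) = 6 \cdot 16878 = 101268$)
$\frac{-31361 + 6332}{-43726 + Z} = \frac{-31361 + 6332}{-43726 + 101268} = - \frac{25029}{57542}$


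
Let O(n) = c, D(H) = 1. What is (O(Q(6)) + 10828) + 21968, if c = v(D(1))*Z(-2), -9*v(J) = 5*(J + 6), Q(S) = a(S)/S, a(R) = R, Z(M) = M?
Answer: 295234/9 ≈ 32804.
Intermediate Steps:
Q(S) = 1 (Q(S) = S/S = 1)
v(J) = -10/3 - 5*J/9 (v(J) = -5*(J + 6)/9 = -5*(6 + J)/9 = -(30 + 5*J)/9 = -10/3 - 5*J/9)
c = 70/9 (c = (-10/3 - 5/9*1)*(-2) = (-10/3 - 5/9)*(-2) = -35/9*(-2) = 70/9 ≈ 7.7778)
O(n) = 70/9
(O(Q(6)) + 10828) + 21968 = (70/9 + 10828) + 21968 = 97522/9 + 21968 = 295234/9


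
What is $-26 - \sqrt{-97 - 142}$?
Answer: $-26 - i \sqrt{239} \approx -26.0 - 15.46 i$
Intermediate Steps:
$-26 - \sqrt{-97 - 142} = -26 - \sqrt{-239} = -26 - i \sqrt{239}$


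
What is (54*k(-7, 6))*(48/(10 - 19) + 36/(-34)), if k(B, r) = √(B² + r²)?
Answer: -5868*√85/17 ≈ -3182.4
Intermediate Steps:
(54*k(-7, 6))*(48/(10 - 19) + 36/(-34)) = (54*√((-7)² + 6²))*(48/(10 - 19) + 36/(-34)) = (54*√(49 + 36))*(48/(-9) + 36*(-1/34)) = (54*√85)*(48*(-⅑) - 18/17) = (54*√85)*(-16/3 - 18/17) = (54*√85)*(-326/51) = -5868*√85/17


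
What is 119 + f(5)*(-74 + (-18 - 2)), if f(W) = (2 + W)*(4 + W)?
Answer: -5803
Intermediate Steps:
119 + f(5)*(-74 + (-18 - 2)) = 119 + (8 + 5² + 6*5)*(-74 + (-18 - 2)) = 119 + (8 + 25 + 30)*(-74 - 20) = 119 + 63*(-94) = 119 - 5922 = -5803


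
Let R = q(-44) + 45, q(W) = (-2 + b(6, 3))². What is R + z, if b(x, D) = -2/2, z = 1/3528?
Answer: 190513/3528 ≈ 54.000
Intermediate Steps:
z = 1/3528 ≈ 0.00028345
b(x, D) = -1 (b(x, D) = -2*½ = -1)
q(W) = 9 (q(W) = (-2 - 1)² = (-3)² = 9)
R = 54 (R = 9 + 45 = 54)
R + z = 54 + 1/3528 = 190513/3528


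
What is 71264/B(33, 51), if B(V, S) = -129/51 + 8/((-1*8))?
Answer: -302872/15 ≈ -20191.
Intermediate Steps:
B(V, S) = -60/17 (B(V, S) = -129*1/51 + 8/(-8) = -43/17 + 8*(-⅛) = -43/17 - 1 = -60/17)
71264/B(33, 51) = 71264/(-60/17) = 71264*(-17/60) = -302872/15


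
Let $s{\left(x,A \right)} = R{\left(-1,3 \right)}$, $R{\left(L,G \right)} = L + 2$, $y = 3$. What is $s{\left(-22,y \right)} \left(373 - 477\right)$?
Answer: $-104$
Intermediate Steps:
$R{\left(L,G \right)} = 2 + L$
$s{\left(x,A \right)} = 1$ ($s{\left(x,A \right)} = 2 - 1 = 1$)
$s{\left(-22,y \right)} \left(373 - 477\right) = 1 \left(373 - 477\right) = 1 \left(-104\right) = -104$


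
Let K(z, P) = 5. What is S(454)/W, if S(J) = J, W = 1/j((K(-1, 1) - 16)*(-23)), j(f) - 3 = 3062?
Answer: 1391510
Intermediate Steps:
j(f) = 3065 (j(f) = 3 + 3062 = 3065)
W = 1/3065 ≈ 0.00032626
S(454)/W = 454/(1/3065) = 454*3065 = 1391510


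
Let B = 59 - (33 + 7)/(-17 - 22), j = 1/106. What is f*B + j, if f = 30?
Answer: 2481473/1378 ≈ 1800.8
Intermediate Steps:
j = 1/106 ≈ 0.0094340
B = 2341/39 (B = 59 - 40/(-39) = 59 - 40*(-1)/39 = 59 - 1*(-40/39) = 59 + 40/39 = 2341/39 ≈ 60.026)
f*B + j = 30*(2341/39) + 1/106 = 23410/13 + 1/106 = 2481473/1378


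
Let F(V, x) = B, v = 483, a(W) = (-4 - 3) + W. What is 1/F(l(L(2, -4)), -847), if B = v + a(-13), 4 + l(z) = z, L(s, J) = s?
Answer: 1/463 ≈ 0.0021598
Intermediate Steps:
l(z) = -4 + z
a(W) = -7 + W
B = 463 (B = 483 + (-7 - 13) = 483 - 20 = 463)
F(V, x) = 463
1/F(l(L(2, -4)), -847) = 1/463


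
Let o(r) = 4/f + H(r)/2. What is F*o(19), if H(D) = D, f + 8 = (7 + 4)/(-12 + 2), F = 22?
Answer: 18139/91 ≈ 199.33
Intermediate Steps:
f = -91/10 (f = -8 + (7 + 4)/(-12 + 2) = -8 + 11/(-10) = -8 + 11*(-⅒) = -8 - 11/10 = -91/10 ≈ -9.1000)
o(r) = -40/91 + r/2 (o(r) = 4/(-91/10) + r/2 = 4*(-10/91) + r*(½) = -40/91 + r/2)
F*o(19) = 22*(-40/91 + (½)*19) = 22*(-40/91 + 19/2) = 22*(1649/182) = 18139/91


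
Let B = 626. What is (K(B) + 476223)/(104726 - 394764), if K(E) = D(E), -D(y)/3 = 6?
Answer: -476205/290038 ≈ -1.6419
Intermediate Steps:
D(y) = -18 (D(y) = -3*6 = -18)
K(E) = -18
(K(B) + 476223)/(104726 - 394764) = (-18 + 476223)/(104726 - 394764) = 476205/(-290038) = 476205*(-1/290038) = -476205/290038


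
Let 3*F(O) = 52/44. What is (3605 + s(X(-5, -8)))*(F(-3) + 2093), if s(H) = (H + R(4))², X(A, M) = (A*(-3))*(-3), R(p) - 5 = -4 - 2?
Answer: 131739374/11 ≈ 1.1976e+7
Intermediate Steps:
R(p) = -1 (R(p) = 5 + (-4 - 2) = 5 - 6 = -1)
X(A, M) = 9*A (X(A, M) = -3*A*(-3) = 9*A)
s(H) = (-1 + H)² (s(H) = (H - 1)² = (-1 + H)²)
F(O) = 13/33 (F(O) = (52/44)/3 = (52*(1/44))/3 = (⅓)*(13/11) = 13/33)
(3605 + s(X(-5, -8)))*(F(-3) + 2093) = (3605 + (-1 + 9*(-5))²)*(13/33 + 2093) = (3605 + (-1 - 45)²)*(69082/33) = (3605 + (-46)²)*(69082/33) = (3605 + 2116)*(69082/33) = 5721*(69082/33) = 131739374/11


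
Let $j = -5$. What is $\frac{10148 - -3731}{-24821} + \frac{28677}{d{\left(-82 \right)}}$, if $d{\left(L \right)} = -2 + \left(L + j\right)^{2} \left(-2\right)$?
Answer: $- \frac{921919877}{375789940} \approx -2.4533$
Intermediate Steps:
$d{\left(L \right)} = -2 - 2 \left(-5 + L\right)^{2}$ ($d{\left(L \right)} = -2 + \left(L - 5\right)^{2} \left(-2\right) = -2 + \left(-5 + L\right)^{2} \left(-2\right) = -2 - 2 \left(-5 + L\right)^{2}$)
$\frac{10148 - -3731}{-24821} + \frac{28677}{d{\left(-82 \right)}} = \frac{10148 - -3731}{-24821} + \frac{28677}{-2 - 2 \left(-5 - 82\right)^{2}} = \left(10148 + 3731\right) \left(- \frac{1}{24821}\right) + \frac{28677}{-2 - 2 \left(-87\right)^{2}} = 13879 \left(- \frac{1}{24821}\right) + \frac{28677}{-2 - 15138} = - \frac{13879}{24821} + \frac{28677}{-2 - 15138} = - \frac{13879}{24821} + \frac{28677}{-15140} = - \frac{13879}{24821} + 28677 \left(- \frac{1}{15140}\right) = - \frac{13879}{24821} - \frac{28677}{15140} = - \frac{921919877}{375789940}$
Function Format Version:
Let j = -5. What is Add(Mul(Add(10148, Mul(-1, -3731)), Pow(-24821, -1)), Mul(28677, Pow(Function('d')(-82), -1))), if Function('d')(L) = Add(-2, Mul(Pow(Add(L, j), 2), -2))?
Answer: Rational(-921919877, 375789940) ≈ -2.4533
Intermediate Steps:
Function('d')(L) = Add(-2, Mul(-2, Pow(Add(-5, L), 2))) (Function('d')(L) = Add(-2, Mul(Pow(Add(L, -5), 2), -2)) = Add(-2, Mul(Pow(Add(-5, L), 2), -2)) = Add(-2, Mul(-2, Pow(Add(-5, L), 2))))
Add(Mul(Add(10148, Mul(-1, -3731)), Pow(-24821, -1)), Mul(28677, Pow(Function('d')(-82), -1))) = Add(Mul(Add(10148, Mul(-1, -3731)), Pow(-24821, -1)), Mul(28677, Pow(Add(-2, Mul(-2, Pow(Add(-5, -82), 2))), -1))) = Add(Mul(Add(10148, 3731), Rational(-1, 24821)), Mul(28677, Pow(Add(-2, Mul(-2, Pow(-87, 2))), -1))) = Add(Mul(13879, Rational(-1, 24821)), Mul(28677, Pow(Add(-2, Mul(-2, 7569)), -1))) = Add(Rational(-13879, 24821), Mul(28677, Pow(Add(-2, -15138), -1))) = Add(Rational(-13879, 24821), Mul(28677, Pow(-15140, -1))) = Add(Rational(-13879, 24821), Mul(28677, Rational(-1, 15140))) = Add(Rational(-13879, 24821), Rational(-28677, 15140)) = Rational(-921919877, 375789940)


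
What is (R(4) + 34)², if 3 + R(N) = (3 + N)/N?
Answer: 17161/16 ≈ 1072.6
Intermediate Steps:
R(N) = -3 + (3 + N)/N
(R(4) + 34)² = ((-2 + 3/4) + 34)² = ((-2 + 3*(¼)) + 34)² = ((-2 + ¾) + 34)² = (-5/4 + 34)² = (131/4)² = 17161/16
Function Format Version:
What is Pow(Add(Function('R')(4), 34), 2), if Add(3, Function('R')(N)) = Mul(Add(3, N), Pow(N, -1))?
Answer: Rational(17161, 16) ≈ 1072.6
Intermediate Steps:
Function('R')(N) = Add(-3, Mul(Pow(N, -1), Add(3, N))) (Function('R')(N) = Add(-3, Mul(Add(3, N), Pow(N, -1))) = Add(-3, Mul(Pow(N, -1), Add(3, N))))
Pow(Add(Function('R')(4), 34), 2) = Pow(Add(Add(-2, Mul(3, Pow(4, -1))), 34), 2) = Pow(Add(Add(-2, Mul(3, Rational(1, 4))), 34), 2) = Pow(Add(Add(-2, Rational(3, 4)), 34), 2) = Pow(Add(Rational(-5, 4), 34), 2) = Pow(Rational(131, 4), 2) = Rational(17161, 16)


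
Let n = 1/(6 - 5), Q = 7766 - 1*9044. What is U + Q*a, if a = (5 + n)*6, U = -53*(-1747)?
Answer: 46583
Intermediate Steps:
Q = -1278 (Q = 7766 - 9044 = -1278)
U = 92591
n = 1 (n = 1/1 = 1)
a = 36 (a = (5 + 1)*6 = 6*6 = 36)
U + Q*a = 92591 - 1278*36 = 92591 - 46008 = 46583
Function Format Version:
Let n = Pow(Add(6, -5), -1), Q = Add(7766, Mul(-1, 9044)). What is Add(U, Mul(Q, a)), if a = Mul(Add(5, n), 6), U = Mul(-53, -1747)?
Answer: 46583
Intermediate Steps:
Q = -1278 (Q = Add(7766, -9044) = -1278)
U = 92591
n = 1 (n = Pow(1, -1) = 1)
a = 36 (a = Mul(Add(5, 1), 6) = Mul(6, 6) = 36)
Add(U, Mul(Q, a)) = Add(92591, Mul(-1278, 36)) = Add(92591, -46008) = 46583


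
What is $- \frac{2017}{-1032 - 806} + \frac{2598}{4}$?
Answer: $\frac{597899}{919} \approx 650.6$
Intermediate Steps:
$- \frac{2017}{-1032 - 806} + \frac{2598}{4} = - \frac{2017}{-1838} + 2598 \cdot \frac{1}{4} = \left(-2017\right) \left(- \frac{1}{1838}\right) + \frac{1299}{2} = \frac{2017}{1838} + \frac{1299}{2} = \frac{597899}{919}$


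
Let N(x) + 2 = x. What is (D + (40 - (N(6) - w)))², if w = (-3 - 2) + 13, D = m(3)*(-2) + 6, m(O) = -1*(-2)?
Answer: 2116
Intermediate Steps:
N(x) = -2 + x
m(O) = 2
D = 2 (D = 2*(-2) + 6 = -4 + 6 = 2)
w = 8 (w = -5 + 13 = 8)
(D + (40 - (N(6) - w)))² = (2 + (40 - ((-2 + 6) - 1*8)))² = (2 + (40 - (4 - 8)))² = (2 + (40 - 1*(-4)))² = (2 + (40 + 4))² = (2 + 44)² = 46² = 2116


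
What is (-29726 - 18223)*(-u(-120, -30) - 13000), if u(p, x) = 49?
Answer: 625686501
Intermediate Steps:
(-29726 - 18223)*(-u(-120, -30) - 13000) = (-29726 - 18223)*(-1*49 - 13000) = -47949*(-49 - 13000) = -47949*(-13049) = 625686501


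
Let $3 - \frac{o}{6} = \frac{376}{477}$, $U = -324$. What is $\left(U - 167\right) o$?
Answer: $- \frac{1036010}{159} \approx -6515.8$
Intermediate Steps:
$o = \frac{2110}{159}$ ($o = 18 - 6 \cdot \frac{376}{477} = 18 - 6 \cdot 376 \cdot \frac{1}{477} = 18 - \frac{752}{159} = \frac{2110}{159} \approx 13.27$)
$\left(U - 167\right) o = \left(-324 - 167\right) \frac{2110}{159} = \left(-491\right) \frac{2110}{159} = - \frac{1036010}{159}$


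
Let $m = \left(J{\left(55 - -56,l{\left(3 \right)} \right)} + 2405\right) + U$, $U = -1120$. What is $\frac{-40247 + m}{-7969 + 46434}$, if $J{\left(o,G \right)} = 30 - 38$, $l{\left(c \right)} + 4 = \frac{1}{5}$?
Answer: $- \frac{7794}{7693} \approx -1.0131$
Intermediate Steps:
$l{\left(c \right)} = - \frac{19}{5}$ ($l{\left(c \right)} = -4 + \frac{1}{5} = - \frac{19}{5}$)
$J{\left(o,G \right)} = -8$
$m = 1277$ ($m = \left(-8 + 2405\right) - 1120 = 2397 - 1120 = 1277$)
$\frac{-40247 + m}{-7969 + 46434} = \frac{-40247 + 1277}{-7969 + 46434} = - \frac{38970}{38465} = \left(-38970\right) \frac{1}{38465} = - \frac{7794}{7693}$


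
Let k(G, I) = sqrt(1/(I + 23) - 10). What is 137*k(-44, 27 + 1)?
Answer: 137*I*sqrt(25959)/51 ≈ 432.81*I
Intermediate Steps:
k(G, I) = sqrt(-10 + 1/(23 + I)) (k(G, I) = sqrt(1/(23 + I) - 10) = sqrt(-10 + 1/(23 + I)))
137*k(-44, 27 + 1) = 137*sqrt((-229 - 10*(27 + 1))/(23 + (27 + 1))) = 137*sqrt((-229 - 10*28)/(23 + 28)) = 137*sqrt((-229 - 280)/51) = 137*sqrt((1/51)*(-509)) = 137*sqrt(-509/51) = 137*(I*sqrt(25959)/51) = 137*I*sqrt(25959)/51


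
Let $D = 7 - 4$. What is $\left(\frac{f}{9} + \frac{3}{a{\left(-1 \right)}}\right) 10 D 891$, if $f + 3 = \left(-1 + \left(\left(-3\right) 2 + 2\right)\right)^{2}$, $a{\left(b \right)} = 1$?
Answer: $145530$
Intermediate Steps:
$D = 3$ ($D = 7 - 4 = 3$)
$f = 22$ ($f = -3 + \left(-1 + \left(\left(-3\right) 2 + 2\right)\right)^{2} = -3 + \left(-1 + \left(-6 + 2\right)\right)^{2} = -3 + \left(-1 - 4\right)^{2} = -3 + \left(-5\right)^{2} = -3 + 25 = 22$)
$\left(\frac{f}{9} + \frac{3}{a{\left(-1 \right)}}\right) 10 D 891 = \left(\frac{22}{9} + \frac{3}{1}\right) 10 \cdot 3 \cdot 891 = \left(22 \cdot \frac{1}{9} + 3 \cdot 1\right) 10 \cdot 3 \cdot 891 = \left(\frac{22}{9} + 3\right) 10 \cdot 3 \cdot 891 = \frac{49}{9} \cdot 10 \cdot 3 \cdot 891 = \frac{490}{9} \cdot 3 \cdot 891 = \frac{490}{3} \cdot 891 = 145530$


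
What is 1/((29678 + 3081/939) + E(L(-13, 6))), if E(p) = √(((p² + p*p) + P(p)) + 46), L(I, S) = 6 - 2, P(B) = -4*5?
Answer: 2907845433/86308572155879 - 97969*√58/86308572155879 ≈ 3.3683e-5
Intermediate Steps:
P(B) = -20
L(I, S) = 4
E(p) = √(26 + 2*p²) (E(p) = √(((p² + p*p) - 20) + 46) = √(((p² + p²) - 20) + 46) = √((2*p² - 20) + 46) = √((-20 + 2*p²) + 46) = √(26 + 2*p²))
1/((29678 + 3081/939) + E(L(-13, 6))) = 1/((29678 + 3081/939) + √(26 + 2*4²)) = 1/((29678 + 3081*(1/939)) + √(26 + 2*16)) = 1/((29678 + 1027/313) + √(26 + 32)) = 1/(9290241/313 + √58)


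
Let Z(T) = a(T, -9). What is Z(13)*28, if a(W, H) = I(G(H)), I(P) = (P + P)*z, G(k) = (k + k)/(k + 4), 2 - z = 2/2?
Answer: 1008/5 ≈ 201.60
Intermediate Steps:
z = 1 (z = 2 - 2/2 = 2 - 1*1 = 2 - 1 = 1)
G(k) = 2*k/(4 + k) (G(k) = (2*k)/(4 + k) = 2*k/(4 + k))
I(P) = 2*P (I(P) = (P + P)*1 = (2*P)*1 = 2*P)
a(W, H) = 4*H/(4 + H) (a(W, H) = 2*(2*H/(4 + H)) = 4*H/(4 + H))
Z(T) = 36/5 (Z(T) = 4*(-9)/(4 - 9) = 4*(-9)/(-5) = 4*(-9)*(-⅕) = 36/5)
Z(13)*28 = (36/5)*28 = 1008/5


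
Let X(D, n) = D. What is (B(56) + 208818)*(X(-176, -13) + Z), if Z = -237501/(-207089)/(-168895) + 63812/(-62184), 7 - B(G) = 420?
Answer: -4012066589851872483521/108748301559726 ≈ -3.6893e+7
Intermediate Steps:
B(G) = -413 (B(G) = 7 - 1*420 = 7 - 420 = -413)
Z = -557980552727761/543741507798630 (Z = -237501*(-1/207089)*(-1/168895) + 63812*(-1/62184) = (237501/207089)*(-1/168895) - 15953/15546 = -237501/34976296655 - 15953/15546 = -557980552727761/543741507798630 ≈ -1.0262)
(B(56) + 208818)*(X(-176, -13) + Z) = (-413 + 208818)*(-176 - 557980552727761/543741507798630) = 208405*(-96256485925286641/543741507798630) = -4012066589851872483521/108748301559726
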